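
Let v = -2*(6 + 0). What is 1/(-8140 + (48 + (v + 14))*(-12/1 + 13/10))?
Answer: -1/8675 ≈ -0.00011527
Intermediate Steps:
v = -12 (v = -2*6 = -12)
1/(-8140 + (48 + (v + 14))*(-12/1 + 13/10)) = 1/(-8140 + (48 + (-12 + 14))*(-12/1 + 13/10)) = 1/(-8140 + (48 + 2)*(-12*1 + 13*(1/10))) = 1/(-8140 + 50*(-12 + 13/10)) = 1/(-8140 + 50*(-107/10)) = 1/(-8140 - 535) = 1/(-8675) = -1/8675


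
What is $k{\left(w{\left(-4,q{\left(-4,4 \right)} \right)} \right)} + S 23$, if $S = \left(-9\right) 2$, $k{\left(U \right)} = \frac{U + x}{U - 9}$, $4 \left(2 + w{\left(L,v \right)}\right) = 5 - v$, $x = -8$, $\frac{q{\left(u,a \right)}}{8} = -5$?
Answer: $-409$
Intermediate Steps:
$q{\left(u,a \right)} = -40$ ($q{\left(u,a \right)} = 8 \left(-5\right) = -40$)
$w{\left(L,v \right)} = - \frac{3}{4} - \frac{v}{4}$ ($w{\left(L,v \right)} = -2 + \frac{5 - v}{4} = -2 - \left(- \frac{5}{4} + \frac{v}{4}\right) = - \frac{3}{4} - \frac{v}{4}$)
$k{\left(U \right)} = \frac{-8 + U}{-9 + U}$ ($k{\left(U \right)} = \frac{U - 8}{U - 9} = \frac{-8 + U}{U - 9} = \frac{-8 + U}{-9 + U}$)
$S = -18$
$k{\left(w{\left(-4,q{\left(-4,4 \right)} \right)} \right)} + S 23 = \frac{-8 - - \frac{37}{4}}{-9 - - \frac{37}{4}} - 414 = \frac{-8 + \left(- \frac{3}{4} + 10\right)}{-9 + \left(- \frac{3}{4} + 10\right)} - 414 = \frac{-8 + \frac{37}{4}}{-9 + \frac{37}{4}} - 414 = \frac{1}{\frac{1}{4}} \cdot \frac{5}{4} - 414 = 4 \cdot \frac{5}{4} - 414 = 5 - 414 = -409$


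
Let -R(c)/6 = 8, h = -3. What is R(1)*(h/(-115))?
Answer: -144/115 ≈ -1.2522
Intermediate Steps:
R(c) = -48 (R(c) = -6*8 = -48)
R(1)*(h/(-115)) = -(-144)/(-115) = -(-144)*(-1)/115 = -48*3/115 = -144/115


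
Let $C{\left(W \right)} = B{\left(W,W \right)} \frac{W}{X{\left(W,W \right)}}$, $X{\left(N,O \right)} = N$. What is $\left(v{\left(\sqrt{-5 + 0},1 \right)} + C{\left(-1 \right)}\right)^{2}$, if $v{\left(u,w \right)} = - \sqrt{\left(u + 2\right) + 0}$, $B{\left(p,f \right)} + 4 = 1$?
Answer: $\left(3 + \sqrt{2 + i \sqrt{5}}\right)^{2} \approx 20.487 + 6.4787 i$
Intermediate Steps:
$B{\left(p,f \right)} = -3$ ($B{\left(p,f \right)} = -4 + 1 = -3$)
$v{\left(u,w \right)} = - \sqrt{2 + u}$ ($v{\left(u,w \right)} = - \sqrt{\left(2 + u\right) + 0} = - \sqrt{2 + u}$)
$C{\left(W \right)} = -3$ ($C{\left(W \right)} = - 3 \frac{W}{W} = \left(-3\right) 1 = -3$)
$\left(v{\left(\sqrt{-5 + 0},1 \right)} + C{\left(-1 \right)}\right)^{2} = \left(- \sqrt{2 + \sqrt{-5 + 0}} - 3\right)^{2} = \left(- \sqrt{2 + \sqrt{-5}} - 3\right)^{2} = \left(- \sqrt{2 + i \sqrt{5}} - 3\right)^{2} = \left(-3 - \sqrt{2 + i \sqrt{5}}\right)^{2}$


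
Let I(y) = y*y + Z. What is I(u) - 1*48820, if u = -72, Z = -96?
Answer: -43732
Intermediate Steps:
I(y) = -96 + y**2 (I(y) = y*y - 96 = y**2 - 96 = -96 + y**2)
I(u) - 1*48820 = (-96 + (-72)**2) - 1*48820 = (-96 + 5184) - 48820 = 5088 - 48820 = -43732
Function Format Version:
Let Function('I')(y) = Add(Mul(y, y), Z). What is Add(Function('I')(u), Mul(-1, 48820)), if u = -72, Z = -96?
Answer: -43732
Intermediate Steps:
Function('I')(y) = Add(-96, Pow(y, 2)) (Function('I')(y) = Add(Mul(y, y), -96) = Add(Pow(y, 2), -96) = Add(-96, Pow(y, 2)))
Add(Function('I')(u), Mul(-1, 48820)) = Add(Add(-96, Pow(-72, 2)), Mul(-1, 48820)) = Add(Add(-96, 5184), -48820) = Add(5088, -48820) = -43732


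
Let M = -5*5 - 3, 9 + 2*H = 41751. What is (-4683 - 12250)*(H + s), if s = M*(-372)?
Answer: -529782771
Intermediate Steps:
H = 20871 (H = -9/2 + (½)*41751 = -9/2 + 41751/2 = 20871)
M = -28 (M = -25 - 3 = -28)
s = 10416 (s = -28*(-372) = 10416)
(-4683 - 12250)*(H + s) = (-4683 - 12250)*(20871 + 10416) = -16933*31287 = -529782771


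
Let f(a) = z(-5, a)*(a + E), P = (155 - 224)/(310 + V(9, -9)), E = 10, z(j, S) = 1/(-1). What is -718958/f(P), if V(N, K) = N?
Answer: 229347602/3121 ≈ 73485.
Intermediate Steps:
z(j, S) = -1
P = -69/319 (P = (155 - 224)/(310 + 9) = -69/319 ≈ -0.21630)
f(a) = -10 - a (f(a) = -(a + 10) = -(10 + a) = -10 - a)
-718958/f(P) = -718958/(-10 - 1*(-69/319)) = -718958/(-10 + 69/319) = -718958/(-3121/319) = -718958*(-319/3121) = 229347602/3121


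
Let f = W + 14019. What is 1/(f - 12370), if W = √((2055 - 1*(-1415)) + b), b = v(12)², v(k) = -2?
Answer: 1649/2715727 - 3*√386/2715727 ≈ 0.00058550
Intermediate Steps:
b = 4 (b = (-2)² = 4)
W = 3*√386 (W = √((2055 - 1*(-1415)) + 4) = √((2055 + 1415) + 4) = √(3470 + 4) = √3474 = 3*√386 ≈ 58.941)
f = 14019 + 3*√386 (f = 3*√386 + 14019 = 14019 + 3*√386 ≈ 14078.)
1/(f - 12370) = 1/((14019 + 3*√386) - 12370) = 1/(1649 + 3*√386)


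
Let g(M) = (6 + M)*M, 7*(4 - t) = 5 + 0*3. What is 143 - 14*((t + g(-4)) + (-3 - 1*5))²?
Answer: -14841/7 ≈ -2120.1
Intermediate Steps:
t = 23/7 (t = 4 - (5 + 0*3)/7 = 4 - (5 + 0)/7 = 4 - ⅐*5 = 4 - 5/7 = 23/7 ≈ 3.2857)
g(M) = M*(6 + M)
143 - 14*((t + g(-4)) + (-3 - 1*5))² = 143 - 14*((23/7 - 4*(6 - 4)) + (-3 - 1*5))² = 143 - 14*((23/7 - 4*2) + (-3 - 5))² = 143 - 14*((23/7 - 8) - 8)² = 143 - 14*(-33/7 - 8)² = 143 - 14*(-89/7)² = 143 - 14*7921/49 = 143 - 15842/7 = -14841/7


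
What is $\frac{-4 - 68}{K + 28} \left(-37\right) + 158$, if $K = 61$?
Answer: $\frac{16726}{89} \approx 187.93$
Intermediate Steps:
$\frac{-4 - 68}{K + 28} \left(-37\right) + 158 = \frac{-4 - 68}{61 + 28} \left(-37\right) + 158 = - \frac{72}{89} \left(-37\right) + 158 = \left(-72\right) \frac{1}{89} \left(-37\right) + 158 = \left(- \frac{72}{89}\right) \left(-37\right) + 158 = \frac{2664}{89} + 158 = \frac{16726}{89}$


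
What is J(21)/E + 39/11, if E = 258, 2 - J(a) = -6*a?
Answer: 5735/1419 ≈ 4.0416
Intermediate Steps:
J(a) = 2 + 6*a (J(a) = 2 - (-6)*a = 2 + 6*a)
J(21)/E + 39/11 = (2 + 6*21)/258 + 39/11 = (2 + 126)*(1/258) + 39*(1/11) = 128*(1/258) + 39/11 = 64/129 + 39/11 = 5735/1419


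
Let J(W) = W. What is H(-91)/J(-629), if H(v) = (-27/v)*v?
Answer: 27/629 ≈ 0.042925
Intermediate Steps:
H(v) = -27
H(-91)/J(-629) = -27/(-629) = -27*(-1/629) = 27/629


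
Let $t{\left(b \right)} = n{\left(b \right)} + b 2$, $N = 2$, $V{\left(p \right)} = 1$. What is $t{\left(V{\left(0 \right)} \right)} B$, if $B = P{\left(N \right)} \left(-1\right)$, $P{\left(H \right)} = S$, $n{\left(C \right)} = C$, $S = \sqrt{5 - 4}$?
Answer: $-3$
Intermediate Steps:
$S = 1$ ($S = \sqrt{1} = 1$)
$P{\left(H \right)} = 1$
$t{\left(b \right)} = 3 b$ ($t{\left(b \right)} = b + b 2 = b + 2 b = 3 b$)
$B = -1$ ($B = 1 \left(-1\right) = -1$)
$t{\left(V{\left(0 \right)} \right)} B = 3 \cdot 1 \left(-1\right) = 3 \left(-1\right) = -3$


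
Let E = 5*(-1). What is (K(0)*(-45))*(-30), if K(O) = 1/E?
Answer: -270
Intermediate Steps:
E = -5
K(O) = -⅕ (K(O) = 1/(-5) = -⅕)
(K(0)*(-45))*(-30) = -⅕*(-45)*(-30) = 9*(-30) = -270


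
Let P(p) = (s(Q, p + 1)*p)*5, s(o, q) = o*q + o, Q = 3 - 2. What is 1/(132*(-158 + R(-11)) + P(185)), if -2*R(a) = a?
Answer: 1/152845 ≈ 6.5426e-6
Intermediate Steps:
Q = 1
R(a) = -a/2
s(o, q) = o + o*q
P(p) = 5*p*(2 + p) (P(p) = ((1*(1 + (p + 1)))*p)*5 = ((1*(1 + (1 + p)))*p)*5 = ((1*(2 + p))*p)*5 = ((2 + p)*p)*5 = (p*(2 + p))*5 = 5*p*(2 + p))
1/(132*(-158 + R(-11)) + P(185)) = 1/(132*(-158 - ½*(-11)) + 5*185*(2 + 185)) = 1/(132*(-158 + 11/2) + 5*185*187) = 1/(132*(-305/2) + 172975) = 1/(-20130 + 172975) = 1/152845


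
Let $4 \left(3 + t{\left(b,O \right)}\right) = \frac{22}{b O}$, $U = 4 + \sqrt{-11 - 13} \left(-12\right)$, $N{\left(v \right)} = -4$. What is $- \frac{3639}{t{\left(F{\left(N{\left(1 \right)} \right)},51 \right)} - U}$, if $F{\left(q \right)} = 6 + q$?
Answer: $\frac{1051918452}{145832785} + \frac{3634574976 i \sqrt{6}}{145832785} \approx 7.2132 + 61.048 i$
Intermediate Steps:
$U = 4 - 24 i \sqrt{6}$ ($U = 4 + \sqrt{-24} \left(-12\right) = 4 + 2 i \sqrt{6} \left(-12\right) = 4 - 24 i \sqrt{6} \approx 4.0 - 58.788 i$)
$t{\left(b,O \right)} = -3 + \frac{11}{2 O b}$ ($t{\left(b,O \right)} = -3 + \frac{22 \frac{1}{b O}}{4} = -3 + \frac{22 \frac{1}{O b}}{4} = -3 + \frac{22 \frac{1}{O} \frac{1}{b}}{4} = -3 + \frac{11}{2 O b}$)
$- \frac{3639}{t{\left(F{\left(N{\left(1 \right)} \right)},51 \right)} - U} = - \frac{3639}{\left(-3 + \frac{11}{2 \cdot 51 \left(6 - 4\right)}\right) - \left(4 - 24 i \sqrt{6}\right)} = - \frac{3639}{\left(-3 + \frac{11}{2} \cdot \frac{1}{51} \cdot \frac{1}{2}\right) - \left(4 - 24 i \sqrt{6}\right)} = - \frac{3639}{\left(-3 + \frac{11}{204}\right) - \left(4 - 24 i \sqrt{6}\right)} = - \frac{3639}{- \frac{601}{204} - \left(4 - 24 i \sqrt{6}\right)} = - \frac{3639}{- \frac{1417}{204} + 24 i \sqrt{6}}$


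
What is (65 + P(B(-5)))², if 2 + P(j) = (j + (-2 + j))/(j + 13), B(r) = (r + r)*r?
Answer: 337561/81 ≈ 4167.4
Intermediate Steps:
B(r) = 2*r² (B(r) = (2*r)*r = 2*r²)
P(j) = -2 + (-2 + 2*j)/(13 + j) (P(j) = -2 + (j + (-2 + j))/(j + 13) = -2 + (-2 + 2*j)/(13 + j))
(65 + P(B(-5)))² = (65 - 28/(13 + 2*(-5)²))² = (65 - 28/(13 + 2*25))² = (65 - 28/(13 + 50))² = (65 - 28/63)² = (65 - 28*1/63)² = (65 - 4/9)² = (581/9)² = 337561/81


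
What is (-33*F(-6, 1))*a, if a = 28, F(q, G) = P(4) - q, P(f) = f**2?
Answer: -20328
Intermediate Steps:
F(q, G) = 16 - q (F(q, G) = 4**2 - q = 16 - q)
(-33*F(-6, 1))*a = -33*(16 - 1*(-6))*28 = -33*(16 + 6)*28 = -33*22*28 = -726*28 = -20328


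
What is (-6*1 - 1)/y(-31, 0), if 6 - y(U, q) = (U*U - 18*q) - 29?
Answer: 7/926 ≈ 0.0075594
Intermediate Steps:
y(U, q) = 35 - U**2 + 18*q (y(U, q) = 6 - ((U*U - 18*q) - 29) = 6 - ((U**2 - 18*q) - 29) = 6 - (-29 + U**2 - 18*q) = 6 + (29 - U**2 + 18*q) = 35 - U**2 + 18*q)
(-6*1 - 1)/y(-31, 0) = (-6*1 - 1)/(35 - 1*(-31)**2 + 18*0) = (-6 - 1)/(35 - 1*961 + 0) = -7/(35 - 961 + 0) = -7/(-926) = -7*(-1/926) = 7/926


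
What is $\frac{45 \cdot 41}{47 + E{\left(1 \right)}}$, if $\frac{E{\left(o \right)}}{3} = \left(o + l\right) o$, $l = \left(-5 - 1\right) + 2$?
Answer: $\frac{1845}{38} \approx 48.553$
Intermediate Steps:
$l = -4$ ($l = -6 + 2 = -4$)
$E{\left(o \right)} = 3 o \left(-4 + o\right)$ ($E{\left(o \right)} = 3 \left(o - 4\right) o = 3 \left(-4 + o\right) o = 3 o \left(-4 + o\right)$)
$\frac{45 \cdot 41}{47 + E{\left(1 \right)}} = \frac{45 \cdot 41}{47 + 3 \cdot 1 \left(-4 + 1\right)} = \frac{1845}{47 + 3 \cdot 1 \left(-3\right)} = \frac{1845}{47 - 9} = \frac{1845}{38}$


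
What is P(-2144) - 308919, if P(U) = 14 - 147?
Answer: -309052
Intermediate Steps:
P(U) = -133
P(-2144) - 308919 = -133 - 308919 = -309052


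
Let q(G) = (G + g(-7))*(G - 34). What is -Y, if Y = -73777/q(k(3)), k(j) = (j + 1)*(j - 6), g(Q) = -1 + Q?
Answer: 73777/920 ≈ 80.192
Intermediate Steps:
k(j) = (1 + j)*(-6 + j)
q(G) = (-34 + G)*(-8 + G) (q(G) = (G + (-1 - 7))*(G - 34) = (G - 8)*(-34 + G) = (-8 + G)*(-34 + G) = (-34 + G)*(-8 + G))
Y = -73777/920 (Y = -73777/(272 + (-6 + 3² - 5*3)² - 42*(-6 + 3² - 5*3)) = -73777/(272 + (-6 + 9 - 15)² - 42*(-6 + 9 - 15)) = -73777/(272 + (-12)² - 42*(-12)) = -73777/(272 + 144 + 504) = -73777/920 ≈ -80.192)
-Y = -1*(-73777/920) = 73777/920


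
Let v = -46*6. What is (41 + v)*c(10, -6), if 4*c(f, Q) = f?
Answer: -1175/2 ≈ -587.50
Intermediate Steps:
c(f, Q) = f/4
v = -276
(41 + v)*c(10, -6) = (41 - 276)*((¼)*10) = -235*5/2 = -1175/2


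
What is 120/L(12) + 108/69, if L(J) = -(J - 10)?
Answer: -1344/23 ≈ -58.435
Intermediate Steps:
L(J) = 10 - J (L(J) = -(-10 + J) = 10 - J)
120/L(12) + 108/69 = 120/(10 - 1*12) + 108/69 = 120/(10 - 12) + 108*(1/69) = 120/(-2) + 36/23 = 120*(-½) + 36/23 = -60 + 36/23 = -1344/23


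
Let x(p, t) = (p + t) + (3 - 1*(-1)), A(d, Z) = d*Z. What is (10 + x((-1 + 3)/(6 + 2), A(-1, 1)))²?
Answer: 2809/16 ≈ 175.56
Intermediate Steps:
A(d, Z) = Z*d
x(p, t) = 4 + p + t (x(p, t) = (p + t) + (3 + 1) = (p + t) + 4 = 4 + p + t)
(10 + x((-1 + 3)/(6 + 2), A(-1, 1)))² = (10 + (4 + (-1 + 3)/(6 + 2) + 1*(-1)))² = (10 + (4 + 2/8 - 1))² = (10 + (4 + 2*(⅛) - 1))² = (10 + (4 + ¼ - 1))² = (10 + 13/4)² = (53/4)² = 2809/16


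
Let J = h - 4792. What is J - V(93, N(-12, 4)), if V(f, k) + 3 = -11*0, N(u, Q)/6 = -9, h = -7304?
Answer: -12093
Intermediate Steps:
N(u, Q) = -54 (N(u, Q) = 6*(-9) = -54)
V(f, k) = -3 (V(f, k) = -3 - 11*0 = -3 + 0 = -3)
J = -12096 (J = -7304 - 4792 = -12096)
J - V(93, N(-12, 4)) = -12096 - 1*(-3) = -12096 + 3 = -12093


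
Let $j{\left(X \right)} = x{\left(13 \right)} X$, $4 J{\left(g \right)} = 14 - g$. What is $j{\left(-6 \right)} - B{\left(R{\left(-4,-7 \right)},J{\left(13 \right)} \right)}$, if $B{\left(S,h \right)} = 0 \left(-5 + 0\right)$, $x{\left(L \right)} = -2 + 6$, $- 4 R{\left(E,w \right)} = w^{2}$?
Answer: $-24$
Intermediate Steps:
$R{\left(E,w \right)} = - \frac{w^{2}}{4}$
$J{\left(g \right)} = \frac{7}{2} - \frac{g}{4}$ ($J{\left(g \right)} = \frac{14 - g}{4} = \frac{7}{2} - \frac{g}{4}$)
$x{\left(L \right)} = 4$
$B{\left(S,h \right)} = 0$ ($B{\left(S,h \right)} = 0 \left(-5\right) = 0$)
$j{\left(X \right)} = 4 X$
$j{\left(-6 \right)} - B{\left(R{\left(-4,-7 \right)},J{\left(13 \right)} \right)} = 4 \left(-6\right) - 0 = -24 + 0 = -24$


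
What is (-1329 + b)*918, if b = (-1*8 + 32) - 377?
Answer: -1544076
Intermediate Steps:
b = -353 (b = (-8 + 32) - 377 = 24 - 377 = -353)
(-1329 + b)*918 = (-1329 - 353)*918 = -1682*918 = -1544076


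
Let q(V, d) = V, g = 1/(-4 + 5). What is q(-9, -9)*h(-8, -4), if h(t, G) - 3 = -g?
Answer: -18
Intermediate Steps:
g = 1 (g = 1/1 = 1)
h(t, G) = 2 (h(t, G) = 3 - 1*1 = 3 - 1 = 2)
q(-9, -9)*h(-8, -4) = -9*2 = -18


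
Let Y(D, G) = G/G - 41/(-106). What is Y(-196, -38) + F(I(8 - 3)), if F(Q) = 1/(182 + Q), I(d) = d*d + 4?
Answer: 31123/22366 ≈ 1.3915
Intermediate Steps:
I(d) = 4 + d² (I(d) = d² + 4 = 4 + d²)
Y(D, G) = 147/106 (Y(D, G) = 1 - 41*(-1/106) = 1 + 41/106 = 147/106)
Y(-196, -38) + F(I(8 - 3)) = 147/106 + 1/(182 + (4 + (8 - 3)²)) = 147/106 + 1/(182 + (4 + 5²)) = 147/106 + 1/(182 + (4 + 25)) = 147/106 + 1/(182 + 29) = 147/106 + 1/211 = 31123/22366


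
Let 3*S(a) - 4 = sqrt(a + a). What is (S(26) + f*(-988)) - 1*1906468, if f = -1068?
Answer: -2553848/3 + 2*sqrt(13)/3 ≈ -8.5128e+5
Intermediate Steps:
S(a) = 4/3 + sqrt(2)*sqrt(a)/3 (S(a) = 4/3 + sqrt(a + a)/3 = 4/3 + sqrt(2*a)/3 = 4/3 + (sqrt(2)*sqrt(a))/3 = 4/3 + sqrt(2)*sqrt(a)/3)
(S(26) + f*(-988)) - 1*1906468 = ((4/3 + sqrt(2)*sqrt(26)/3) - 1068*(-988)) - 1*1906468 = ((4/3 + 2*sqrt(13)/3) + 1055184) - 1906468 = (3165556/3 + 2*sqrt(13)/3) - 1906468 = -2553848/3 + 2*sqrt(13)/3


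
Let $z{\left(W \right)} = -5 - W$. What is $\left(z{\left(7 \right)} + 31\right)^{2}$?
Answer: $361$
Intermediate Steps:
$\left(z{\left(7 \right)} + 31\right)^{2} = \left(\left(-5 - 7\right) + 31\right)^{2} = \left(-12 + 31\right)^{2} = 19^{2} = 361$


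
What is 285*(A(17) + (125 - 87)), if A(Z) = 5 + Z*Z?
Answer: 94620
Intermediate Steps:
A(Z) = 5 + Z**2
285*(A(17) + (125 - 87)) = 285*((5 + 17**2) + (125 - 87)) = 285*((5 + 289) + 38) = 285*(294 + 38) = 285*332 = 94620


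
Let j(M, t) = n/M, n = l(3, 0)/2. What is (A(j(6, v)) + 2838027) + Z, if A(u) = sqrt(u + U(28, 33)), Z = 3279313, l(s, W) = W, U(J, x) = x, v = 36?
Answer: 6117340 + sqrt(33) ≈ 6.1173e+6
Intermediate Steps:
n = 0 (n = 0/2 = 0*(1/2) = 0)
j(M, t) = 0 (j(M, t) = 0/M = 0)
A(u) = sqrt(33 + u) (A(u) = sqrt(u + 33) = sqrt(33 + u))
(A(j(6, v)) + 2838027) + Z = (sqrt(33 + 0) + 2838027) + 3279313 = (sqrt(33) + 2838027) + 3279313 = (2838027 + sqrt(33)) + 3279313 = 6117340 + sqrt(33)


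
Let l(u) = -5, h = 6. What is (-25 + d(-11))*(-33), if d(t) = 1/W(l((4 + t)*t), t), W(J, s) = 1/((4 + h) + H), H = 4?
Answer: 363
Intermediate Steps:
W(J, s) = 1/14 (W(J, s) = 1/((4 + 6) + 4) = 1/(10 + 4) = 1/14)
d(t) = 14 (d(t) = 1/(1/14) = 14)
(-25 + d(-11))*(-33) = (-25 + 14)*(-33) = -11*(-33) = 363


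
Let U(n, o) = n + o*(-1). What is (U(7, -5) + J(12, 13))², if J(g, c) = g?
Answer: 576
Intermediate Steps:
U(n, o) = n - o
(U(7, -5) + J(12, 13))² = ((7 - 1*(-5)) + 12)² = ((7 + 5) + 12)² = (12 + 12)² = 24² = 576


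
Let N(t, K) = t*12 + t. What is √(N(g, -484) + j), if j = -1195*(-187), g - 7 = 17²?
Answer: 3*√25257 ≈ 476.77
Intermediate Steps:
g = 296 (g = 7 + 17² = 7 + 289 = 296)
N(t, K) = 13*t (N(t, K) = 12*t + t = 13*t)
j = 223465
√(N(g, -484) + j) = √(13*296 + 223465) = √(3848 + 223465) = √227313 = 3*√25257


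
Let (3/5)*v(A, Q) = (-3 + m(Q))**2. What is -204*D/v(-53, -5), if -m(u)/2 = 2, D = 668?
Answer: -408816/245 ≈ -1668.6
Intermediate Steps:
m(u) = -4 (m(u) = -2*2 = -4)
v(A, Q) = 245/3 (v(A, Q) = 5*(-3 - 4)**2/3 = (5/3)*(-7)**2 = (5/3)*49 = 245/3)
-204*D/v(-53, -5) = -136272/245/3 = -136272*3/245 = -204*2004/245 = -408816/245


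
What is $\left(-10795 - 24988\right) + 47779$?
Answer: $11996$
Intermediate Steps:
$\left(-10795 - 24988\right) + 47779 = -35783 + 47779 = 11996$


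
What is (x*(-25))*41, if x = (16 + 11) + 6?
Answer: -33825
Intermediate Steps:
x = 33 (x = 27 + 6 = 33)
(x*(-25))*41 = (33*(-25))*41 = -825*41 = -33825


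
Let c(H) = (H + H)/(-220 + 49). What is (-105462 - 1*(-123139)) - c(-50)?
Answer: 3022667/171 ≈ 17676.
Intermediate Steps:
c(H) = -2*H/171 (c(H) = (2*H)/(-171) = (2*H)*(-1/171) = -2*H/171)
(-105462 - 1*(-123139)) - c(-50) = (-105462 - 1*(-123139)) - (-2)*(-50)/171 = (-105462 + 123139) - 1*100/171 = 17677 - 100/171 = 3022667/171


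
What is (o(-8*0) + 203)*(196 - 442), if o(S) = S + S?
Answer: -49938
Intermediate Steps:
o(S) = 2*S
(o(-8*0) + 203)*(196 - 442) = (2*(-8*0) + 203)*(196 - 442) = (2*0 + 203)*(-246) = (0 + 203)*(-246) = 203*(-246) = -49938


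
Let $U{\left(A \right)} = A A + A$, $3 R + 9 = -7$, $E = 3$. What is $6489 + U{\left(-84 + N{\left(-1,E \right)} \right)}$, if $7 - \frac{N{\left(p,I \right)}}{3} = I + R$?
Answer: $9569$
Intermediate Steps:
$R = - \frac{16}{3}$ ($R = -3 + \frac{1}{3} \left(-7\right) = -3 - \frac{7}{3} = - \frac{16}{3} \approx -5.3333$)
$N{\left(p,I \right)} = 37 - 3 I$ ($N{\left(p,I \right)} = 21 - 3 \left(I - \frac{16}{3}\right) = 21 - 3 \left(- \frac{16}{3} + I\right) = 21 - \left(-16 + 3 I\right) = 37 - 3 I$)
$U{\left(A \right)} = A + A^{2}$ ($U{\left(A \right)} = A^{2} + A = A + A^{2}$)
$6489 + U{\left(-84 + N{\left(-1,E \right)} \right)} = 6489 + \left(-84 + \left(37 - 9\right)\right) \left(1 + \left(-84 + \left(37 - 9\right)\right)\right) = 6489 + \left(-84 + 28\right) \left(1 + \left(-84 + 28\right)\right) = 6489 - 56 \left(1 - 56\right) = 6489 - -3080 = 6489 + 3080 = 9569$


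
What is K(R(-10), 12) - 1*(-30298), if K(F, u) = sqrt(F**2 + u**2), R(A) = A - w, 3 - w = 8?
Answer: 30311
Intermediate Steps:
w = -5 (w = 3 - 1*8 = 3 - 8 = -5)
R(A) = 5 + A (R(A) = A - 1*(-5) = A + 5 = 5 + A)
K(R(-10), 12) - 1*(-30298) = sqrt((5 - 10)**2 + 12**2) - 1*(-30298) = sqrt((-5)**2 + 144) + 30298 = sqrt(25 + 144) + 30298 = sqrt(169) + 30298 = 13 + 30298 = 30311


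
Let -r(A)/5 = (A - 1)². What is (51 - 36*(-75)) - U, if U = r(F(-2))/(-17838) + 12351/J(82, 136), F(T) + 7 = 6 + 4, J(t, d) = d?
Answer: 3226759055/1212984 ≈ 2660.2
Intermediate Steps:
F(T) = 3 (F(T) = -7 + (6 + 4) = -7 + 10 = 3)
r(A) = -5*(-1 + A)² (r(A) = -5*(A - 1)² = -5*(-1 + A)²)
U = 110159929/1212984 (U = -5*(-1 + 3)²/(-17838) + 12351/136 = -5*2²*(-1/17838) + 12351*(1/136) = -5*4*(-1/17838) + 12351/136 = -20*(-1/17838) + 12351/136 = 10/8919 + 12351/136 = 110159929/1212984 ≈ 90.817)
(51 - 36*(-75)) - U = (51 - 36*(-75)) - 1*110159929/1212984 = (51 + 2700) - 110159929/1212984 = 2751 - 110159929/1212984 = 3226759055/1212984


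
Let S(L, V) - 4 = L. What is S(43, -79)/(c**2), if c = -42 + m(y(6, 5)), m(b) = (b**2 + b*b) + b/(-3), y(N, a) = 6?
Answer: 47/784 ≈ 0.059949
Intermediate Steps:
S(L, V) = 4 + L
m(b) = 2*b**2 - b/3 (m(b) = (b**2 + b**2) + b*(-1/3) = 2*b**2 - b/3)
c = 28 (c = -42 + (1/3)*6*(-1 + 6*6) = -42 + (1/3)*6*(-1 + 36) = -42 + (1/3)*6*35 = -42 + 70 = 28)
S(43, -79)/(c**2) = (4 + 43)/(28**2) = 47/784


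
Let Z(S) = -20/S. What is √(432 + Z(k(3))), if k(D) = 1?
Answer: 2*√103 ≈ 20.298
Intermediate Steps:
√(432 + Z(k(3))) = √(432 - 20/1) = √(432 - 20*1) = √(432 - 20) = √412 = 2*√103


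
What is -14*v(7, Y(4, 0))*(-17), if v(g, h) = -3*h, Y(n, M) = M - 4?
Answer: 2856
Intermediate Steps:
Y(n, M) = -4 + M
-14*v(7, Y(4, 0))*(-17) = -(-42)*(-4 + 0)*(-17) = -(-42)*(-4)*(-17) = -14*12*(-17) = -168*(-17) = 2856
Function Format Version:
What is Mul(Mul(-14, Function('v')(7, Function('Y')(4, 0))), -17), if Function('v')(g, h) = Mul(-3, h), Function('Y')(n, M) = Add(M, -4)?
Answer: 2856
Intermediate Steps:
Function('Y')(n, M) = Add(-4, M)
Mul(Mul(-14, Function('v')(7, Function('Y')(4, 0))), -17) = Mul(Mul(-14, Mul(-3, Add(-4, 0))), -17) = Mul(Mul(-14, Mul(-3, -4)), -17) = Mul(Mul(-14, 12), -17) = Mul(-168, -17) = 2856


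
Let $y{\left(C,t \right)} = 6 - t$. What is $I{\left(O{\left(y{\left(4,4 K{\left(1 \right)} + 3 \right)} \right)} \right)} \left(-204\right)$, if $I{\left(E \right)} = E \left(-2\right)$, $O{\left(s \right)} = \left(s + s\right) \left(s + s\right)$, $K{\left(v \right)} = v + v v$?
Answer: $40800$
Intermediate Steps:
$K{\left(v \right)} = v + v^{2}$
$O{\left(s \right)} = 4 s^{2}$ ($O{\left(s \right)} = 2 s 2 s = 4 s^{2}$)
$I{\left(E \right)} = - 2 E$
$I{\left(O{\left(y{\left(4,4 K{\left(1 \right)} + 3 \right)} \right)} \right)} \left(-204\right) = - 2 \cdot 4 \left(6 - \left(4 \cdot 1 \left(1 + 1\right) + 3\right)\right)^{2} \left(-204\right) = - 2 \cdot 4 \left(6 - \left(4 \cdot 1 \cdot 2 + 3\right)\right)^{2} \left(-204\right) = - 2 \cdot 4 \left(6 - \left(4 \cdot 2 + 3\right)\right)^{2} \left(-204\right) = - 2 \cdot 4 \left(6 - \left(8 + 3\right)\right)^{2} \left(-204\right) = - 2 \cdot 4 \left(6 - 11\right)^{2} \left(-204\right) = - 2 \cdot 4 \left(-5\right)^{2} \left(-204\right) = - 2 \cdot 4 \cdot 25 \left(-204\right) = \left(-2\right) 100 \left(-204\right) = \left(-200\right) \left(-204\right) = 40800$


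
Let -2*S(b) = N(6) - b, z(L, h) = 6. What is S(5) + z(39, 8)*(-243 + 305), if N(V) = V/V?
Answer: 374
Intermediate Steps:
N(V) = 1
S(b) = -1/2 + b/2 (S(b) = -(1 - b)/2 = -1/2 + b/2)
S(5) + z(39, 8)*(-243 + 305) = (-1/2 + (1/2)*5) + 6*(-243 + 305) = (-1/2 + 5/2) + 6*62 = 2 + 372 = 374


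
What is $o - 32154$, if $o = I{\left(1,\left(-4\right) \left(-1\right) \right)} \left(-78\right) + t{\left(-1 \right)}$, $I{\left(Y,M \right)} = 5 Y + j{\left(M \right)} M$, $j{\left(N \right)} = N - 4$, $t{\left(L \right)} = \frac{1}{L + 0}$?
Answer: $-32545$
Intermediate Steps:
$t{\left(L \right)} = \frac{1}{L}$
$j{\left(N \right)} = -4 + N$
$I{\left(Y,M \right)} = 5 Y + M \left(-4 + M\right)$ ($I{\left(Y,M \right)} = 5 Y + \left(-4 + M\right) M = 5 Y + M \left(-4 + M\right)$)
$o = -391$ ($o = \left(5 \cdot 1 + \left(-4\right) \left(-1\right) \left(-4 - -4\right)\right) \left(-78\right) + \frac{1}{-1} = \left(5 + 4 \left(-4 + 4\right)\right) \left(-78\right) - 1 = \left(5 + 4 \cdot 0\right) \left(-78\right) - 1 = \left(5 + 0\right) \left(-78\right) - 1 = 5 \left(-78\right) - 1 = -390 - 1 = -391$)
$o - 32154 = -391 - 32154 = -32545$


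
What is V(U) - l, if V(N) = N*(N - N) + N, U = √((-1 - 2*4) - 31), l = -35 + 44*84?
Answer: -3661 + 2*I*√10 ≈ -3661.0 + 6.3246*I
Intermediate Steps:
l = 3661 (l = -35 + 3696 = 3661)
U = 2*I*√10 (U = √((-1 - 8) - 31) = √(-9 - 31) = √(-40) = 2*I*√10 ≈ 6.3246*I)
V(N) = N (V(N) = N*0 + N = 0 + N = N)
V(U) - l = 2*I*√10 - 1*3661 = 2*I*√10 - 3661 = -3661 + 2*I*√10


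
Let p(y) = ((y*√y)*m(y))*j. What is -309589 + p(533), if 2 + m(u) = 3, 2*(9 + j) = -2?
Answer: -309589 - 5330*√533 ≈ -4.3264e+5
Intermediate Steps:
j = -10 (j = -9 + (½)*(-2) = -9 - 1 = -10)
m(u) = 1 (m(u) = -2 + 3 = 1)
p(y) = -10*y^(3/2) (p(y) = ((y*√y)*1)*(-10) = (y^(3/2)*1)*(-10) = y^(3/2)*(-10) = -10*y^(3/2))
-309589 + p(533) = -309589 - 5330*√533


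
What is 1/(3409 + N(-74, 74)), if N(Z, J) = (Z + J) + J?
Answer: 1/3483 ≈ 0.00028711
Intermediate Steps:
N(Z, J) = Z + 2*J (N(Z, J) = (J + Z) + J = Z + 2*J)
1/(3409 + N(-74, 74)) = 1/(3409 + (-74 + 2*74)) = 1/(3409 + (-74 + 148)) = 1/(3409 + 74) = 1/3483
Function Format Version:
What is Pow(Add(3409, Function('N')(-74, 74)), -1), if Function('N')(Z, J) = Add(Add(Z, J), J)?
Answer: Rational(1, 3483) ≈ 0.00028711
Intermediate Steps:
Function('N')(Z, J) = Add(Z, Mul(2, J)) (Function('N')(Z, J) = Add(Add(J, Z), J) = Add(Z, Mul(2, J)))
Pow(Add(3409, Function('N')(-74, 74)), -1) = Pow(Add(3409, Add(-74, Mul(2, 74))), -1) = Pow(Add(3409, Add(-74, 148)), -1) = Pow(Add(3409, 74), -1) = Pow(3483, -1) = Rational(1, 3483)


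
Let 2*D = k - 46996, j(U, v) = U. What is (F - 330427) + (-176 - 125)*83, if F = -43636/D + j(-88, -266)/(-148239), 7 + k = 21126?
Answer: -1363332926721046/3835980603 ≈ -3.5541e+5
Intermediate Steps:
k = 21119 (k = -7 + 21126 = 21119)
D = -25877/2 (D = (21119 - 46996)/2 = (1/2)*(-25877) = -25877/2 ≈ -12939.)
F = 12939391184/3835980603 (F = -43636/(-25877/2) - 88/(-148239) = -43636*(-2/25877) - 88*(-1/148239) = 87272/25877 + 88/148239 = 12939391184/3835980603 ≈ 3.3732)
(F - 330427) + (-176 - 125)*83 = (12939391184/3835980603 - 330427) + (-176 - 125)*83 = -1267498623316297/3835980603 - 301*83 = -1267498623316297/3835980603 - 24983 = -1363332926721046/3835980603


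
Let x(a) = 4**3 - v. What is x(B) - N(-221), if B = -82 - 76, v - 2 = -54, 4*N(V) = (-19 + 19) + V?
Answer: 685/4 ≈ 171.25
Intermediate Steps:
N(V) = V/4 (N(V) = ((-19 + 19) + V)/4 = (0 + V)/4 = V/4)
v = -52 (v = 2 - 54 = -52)
B = -158
x(a) = 116 (x(a) = 4**3 - 1*(-52) = 64 + 52 = 116)
x(B) - N(-221) = 116 - (-221)/4 = 116 - 1*(-221/4) = 116 + 221/4 = 685/4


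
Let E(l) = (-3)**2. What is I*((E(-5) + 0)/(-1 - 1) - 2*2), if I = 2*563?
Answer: -9571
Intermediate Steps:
E(l) = 9
I = 1126
I*((E(-5) + 0)/(-1 - 1) - 2*2) = 1126*((9 + 0)/(-1 - 1) - 2*2) = 1126*(9/(-2) - 4) = 1126*(9*(-1/2) - 4) = 1126*(-9/2 - 4) = 1126*(-17/2) = -9571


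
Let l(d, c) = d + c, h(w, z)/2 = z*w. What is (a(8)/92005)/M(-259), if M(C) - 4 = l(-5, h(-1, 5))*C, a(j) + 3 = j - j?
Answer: -3/357807445 ≈ -8.3844e-9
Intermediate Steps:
h(w, z) = 2*w*z (h(w, z) = 2*(z*w) = 2*(w*z) = 2*w*z)
l(d, c) = c + d
a(j) = -3 (a(j) = -3 + (j - j) = -3 + 0 = -3)
M(C) = 4 - 15*C (M(C) = 4 + (2*(-1)*5 - 5)*C = 4 + (-10 - 5)*C = 4 - 15*C)
(a(8)/92005)/M(-259) = (-3/92005)/(4 - 15*(-259)) = (-3*1/92005)/(4 + 3885) = -3/92005/3889 = -3/92005*1/3889 = -3/357807445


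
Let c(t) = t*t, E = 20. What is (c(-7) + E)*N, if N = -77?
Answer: -5313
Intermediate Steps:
c(t) = t**2
(c(-7) + E)*N = ((-7)**2 + 20)*(-77) = (49 + 20)*(-77) = 69*(-77) = -5313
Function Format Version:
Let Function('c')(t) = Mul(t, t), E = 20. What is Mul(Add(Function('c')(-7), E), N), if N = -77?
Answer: -5313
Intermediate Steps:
Function('c')(t) = Pow(t, 2)
Mul(Add(Function('c')(-7), E), N) = Mul(Add(Pow(-7, 2), 20), -77) = Mul(Add(49, 20), -77) = Mul(69, -77) = -5313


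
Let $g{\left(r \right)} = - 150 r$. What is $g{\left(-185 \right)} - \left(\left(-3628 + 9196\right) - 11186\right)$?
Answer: $33368$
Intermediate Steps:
$g{\left(-185 \right)} - \left(\left(-3628 + 9196\right) - 11186\right) = \left(-150\right) \left(-185\right) - \left(\left(-3628 + 9196\right) - 11186\right) = 27750 - \left(5568 - 11186\right) = 27750 - -5618 = 27750 + 5618 = 33368$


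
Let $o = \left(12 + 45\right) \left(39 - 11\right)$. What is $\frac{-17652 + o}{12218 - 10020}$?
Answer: $- \frac{8028}{1099} \approx -7.3048$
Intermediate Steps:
$o = 1596$ ($o = 57 \cdot 28 = 1596$)
$\frac{-17652 + o}{12218 - 10020} = \frac{-17652 + 1596}{12218 - 10020} = - \frac{16056}{2198} = \left(-16056\right) \frac{1}{2198} = - \frac{8028}{1099}$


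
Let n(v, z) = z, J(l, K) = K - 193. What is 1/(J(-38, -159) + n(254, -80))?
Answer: -1/432 ≈ -0.0023148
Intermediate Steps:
J(l, K) = -193 + K
1/(J(-38, -159) + n(254, -80)) = 1/((-193 - 159) - 80) = 1/(-352 - 80) = 1/(-432) = -1/432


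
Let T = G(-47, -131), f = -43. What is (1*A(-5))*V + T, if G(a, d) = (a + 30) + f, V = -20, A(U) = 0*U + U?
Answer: 40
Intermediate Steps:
A(U) = U (A(U) = 0 + U = U)
G(a, d) = -13 + a (G(a, d) = (a + 30) - 43 = (30 + a) - 43 = -13 + a)
T = -60 (T = -13 - 47 = -60)
(1*A(-5))*V + T = (1*(-5))*(-20) - 60 = -5*(-20) - 60 = 100 - 60 = 40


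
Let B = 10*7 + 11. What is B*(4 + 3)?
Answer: 567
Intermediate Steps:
B = 81 (B = 70 + 11 = 81)
B*(4 + 3) = 81*(4 + 3) = 81*7 = 567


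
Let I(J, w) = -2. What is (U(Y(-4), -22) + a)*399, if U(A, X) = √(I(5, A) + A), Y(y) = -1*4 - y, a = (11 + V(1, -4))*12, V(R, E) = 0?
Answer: 52668 + 399*I*√2 ≈ 52668.0 + 564.27*I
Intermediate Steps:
a = 132 (a = (11 + 0)*12 = 11*12 = 132)
Y(y) = -4 - y
U(A, X) = √(-2 + A)
(U(Y(-4), -22) + a)*399 = (√(-2 + (-4 - 1*(-4))) + 132)*399 = (√(-2 + (-4 + 4)) + 132)*399 = (√(-2 + 0) + 132)*399 = (√(-2) + 132)*399 = (I*√2 + 132)*399 = (132 + I*√2)*399 = 52668 + 399*I*√2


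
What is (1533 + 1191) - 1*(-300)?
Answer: 3024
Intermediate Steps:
(1533 + 1191) - 1*(-300) = 2724 + 300 = 3024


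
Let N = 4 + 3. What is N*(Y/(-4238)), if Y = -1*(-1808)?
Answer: -6328/2119 ≈ -2.9863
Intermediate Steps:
Y = 1808
N = 7
N*(Y/(-4238)) = 7*(1808/(-4238)) = 7*(1808*(-1/4238)) = 7*(-904/2119) = -6328/2119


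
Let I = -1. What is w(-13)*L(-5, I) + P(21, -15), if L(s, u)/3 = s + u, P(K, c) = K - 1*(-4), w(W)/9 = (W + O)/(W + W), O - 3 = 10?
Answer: 25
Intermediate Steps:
O = 13 (O = 3 + 10 = 13)
w(W) = 9*(13 + W)/(2*W) (w(W) = 9*((W + 13)/(W + W)) = 9*((13 + W)/((2*W))) = 9*((13 + W)*(1/(2*W))) = 9*((13 + W)/(2*W)) = 9*(13 + W)/(2*W))
P(K, c) = 4 + K (P(K, c) = K + 4 = 4 + K)
L(s, u) = 3*s + 3*u (L(s, u) = 3*(s + u) = 3*s + 3*u)
w(-13)*L(-5, I) + P(21, -15) = ((9/2)*(13 - 13)/(-13))*(3*(-5) + 3*(-1)) + (4 + 21) = ((9/2)*(-1/13)*0)*(-15 - 3) + 25 = 0*(-18) + 25 = 0 + 25 = 25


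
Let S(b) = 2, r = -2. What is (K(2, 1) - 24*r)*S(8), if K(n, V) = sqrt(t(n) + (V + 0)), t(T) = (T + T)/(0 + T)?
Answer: 96 + 2*sqrt(3) ≈ 99.464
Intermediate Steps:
t(T) = 2 (t(T) = (2*T)/T = 2)
K(n, V) = sqrt(2 + V) (K(n, V) = sqrt(2 + (V + 0)) = sqrt(2 + V))
(K(2, 1) - 24*r)*S(8) = (sqrt(2 + 1) - 24*(-2))*2 = (sqrt(3) + 48)*2 = (48 + sqrt(3))*2 = 96 + 2*sqrt(3)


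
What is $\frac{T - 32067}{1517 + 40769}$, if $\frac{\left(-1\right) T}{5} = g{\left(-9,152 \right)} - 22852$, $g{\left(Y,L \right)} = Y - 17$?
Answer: $\frac{82323}{42286} \approx 1.9468$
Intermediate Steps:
$g{\left(Y,L \right)} = -17 + Y$
$T = 114390$ ($T = - 5 \left(\left(-17 - 9\right) - 22852\right) = - 5 \left(-26 - 22852\right) = \left(-5\right) \left(-22878\right) = 114390$)
$\frac{T - 32067}{1517 + 40769} = \frac{114390 - 32067}{1517 + 40769} = \frac{82323}{42286}$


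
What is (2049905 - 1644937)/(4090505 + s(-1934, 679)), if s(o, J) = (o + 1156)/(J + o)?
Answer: 508234840/5133584553 ≈ 0.099002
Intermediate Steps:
s(o, J) = (1156 + o)/(J + o)
(2049905 - 1644937)/(4090505 + s(-1934, 679)) = (2049905 - 1644937)/(4090505 + (1156 - 1934)/(679 - 1934)) = 404968/(4090505 - 778/(-1255)) = 404968/(4090505 - 1/1255*(-778)) = 404968/(4090505 + 778/1255) = 404968/(5133584553/1255) = 404968*(1255/5133584553) = 508234840/5133584553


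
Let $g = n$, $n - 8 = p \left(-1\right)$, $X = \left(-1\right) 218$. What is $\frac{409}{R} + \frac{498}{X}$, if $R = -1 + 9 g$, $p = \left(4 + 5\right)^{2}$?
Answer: $- \frac{208423}{71722} \approx -2.906$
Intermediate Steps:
$X = -218$
$p = 81$ ($p = 9^{2} = 81$)
$n = -73$ ($n = 8 + 81 \left(-1\right) = 8 - 81 = -73$)
$g = -73$
$R = -658$ ($R = -1 + 9 \left(-73\right) = -1 - 657 = -658$)
$\frac{409}{R} + \frac{498}{X} = \frac{409}{-658} + \frac{498}{-218} = 409 \left(- \frac{1}{658}\right) + 498 \left(- \frac{1}{218}\right) = - \frac{409}{658} - \frac{249}{109} = - \frac{208423}{71722}$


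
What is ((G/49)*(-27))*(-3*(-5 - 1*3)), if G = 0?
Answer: 0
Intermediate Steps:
((G/49)*(-27))*(-3*(-5 - 1*3)) = ((0/49)*(-27))*(-3*(-5 - 1*3)) = ((0*(1/49))*(-27))*(-3*(-5 - 3)) = (0*(-27))*(-3*(-8)) = 0*24 = 0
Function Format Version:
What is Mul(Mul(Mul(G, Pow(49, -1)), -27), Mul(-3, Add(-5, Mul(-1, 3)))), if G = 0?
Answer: 0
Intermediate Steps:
Mul(Mul(Mul(G, Pow(49, -1)), -27), Mul(-3, Add(-5, Mul(-1, 3)))) = Mul(Mul(Mul(0, Pow(49, -1)), -27), Mul(-3, Add(-5, Mul(-1, 3)))) = Mul(Mul(Mul(0, Rational(1, 49)), -27), Mul(-3, Add(-5, -3))) = Mul(Mul(0, -27), Mul(-3, -8)) = Mul(0, 24) = 0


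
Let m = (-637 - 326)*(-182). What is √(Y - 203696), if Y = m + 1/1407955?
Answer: I*√56357848926562795/1407955 ≈ 168.61*I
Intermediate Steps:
m = 175266 (m = -963*(-182) = 175266)
Y = 246766641031/1407955 (Y = 175266 + 1/1407955 = 246766641031/1407955 ≈ 1.7527e+5)
√(Y - 203696) = √(246766641031/1407955 - 203696) = √(-40028160649/1407955) = I*√56357848926562795/1407955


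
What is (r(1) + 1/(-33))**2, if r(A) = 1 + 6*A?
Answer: 52900/1089 ≈ 48.577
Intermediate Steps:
(r(1) + 1/(-33))**2 = ((1 + 6*1) + 1/(-33))**2 = ((1 + 6) - 1/33)**2 = (7 - 1/33)**2 = (230/33)**2 = 52900/1089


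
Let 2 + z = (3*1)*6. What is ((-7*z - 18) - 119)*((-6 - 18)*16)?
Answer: 95616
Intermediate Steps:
z = 16 (z = -2 + (3*1)*6 = -2 + 3*6 = -2 + 18 = 16)
((-7*z - 18) - 119)*((-6 - 18)*16) = ((-7*16 - 18) - 119)*((-6 - 18)*16) = ((-112 - 18) - 119)*(-24*16) = (-130 - 119)*(-384) = -249*(-384) = 95616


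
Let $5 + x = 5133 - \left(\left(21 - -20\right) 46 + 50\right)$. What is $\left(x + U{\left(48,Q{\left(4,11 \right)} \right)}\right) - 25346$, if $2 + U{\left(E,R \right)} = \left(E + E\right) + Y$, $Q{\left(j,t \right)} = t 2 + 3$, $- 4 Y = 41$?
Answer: $- \frac{88281}{4} \approx -22070.0$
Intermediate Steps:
$Y = - \frac{41}{4}$ ($Y = \left(- \frac{1}{4}\right) 41 = - \frac{41}{4} \approx -10.25$)
$Q{\left(j,t \right)} = 3 + 2 t$ ($Q{\left(j,t \right)} = 2 t + 3 = 3 + 2 t$)
$x = 3192$ ($x = -5 + \left(5133 - \left(\left(21 - -20\right) 46 + 50\right)\right) = -5 + \left(5133 - \left(\left(21 + 20\right) 46 + 50\right)\right) = -5 + \left(5133 - \left(41 \cdot 46 + 50\right)\right) = -5 + \left(5133 - \left(1886 + 50\right)\right) = -5 + \left(5133 - 1936\right) = -5 + 3197 = 3192$)
$U{\left(E,R \right)} = - \frac{49}{4} + 2 E$ ($U{\left(E,R \right)} = -2 + \left(\left(E + E\right) - \frac{41}{4}\right) = -2 + \left(2 E - \frac{41}{4}\right) = -2 + \left(- \frac{41}{4} + 2 E\right) = - \frac{49}{4} + 2 E$)
$\left(x + U{\left(48,Q{\left(4,11 \right)} \right)}\right) - 25346 = \left(3192 + \left(- \frac{49}{4} + 2 \cdot 48\right)\right) - 25346 = \left(3192 + \left(- \frac{49}{4} + 96\right)\right) - 25346 = \left(3192 + \frac{335}{4}\right) - 25346 = \frac{13103}{4} - 25346 = - \frac{88281}{4}$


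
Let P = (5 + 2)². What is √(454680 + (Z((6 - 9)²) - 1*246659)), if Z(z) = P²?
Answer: √210422 ≈ 458.72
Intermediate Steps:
P = 49 (P = 7² = 49)
Z(z) = 2401 (Z(z) = 49² = 2401)
√(454680 + (Z((6 - 9)²) - 1*246659)) = √(454680 + (2401 - 1*246659)) = √(454680 + (2401 - 246659)) = √(454680 - 244258) = √210422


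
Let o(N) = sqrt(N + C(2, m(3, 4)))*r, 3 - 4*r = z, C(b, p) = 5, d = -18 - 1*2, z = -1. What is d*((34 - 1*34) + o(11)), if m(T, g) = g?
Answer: -80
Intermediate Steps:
d = -20 (d = -18 - 2 = -20)
r = 1 (r = 3/4 - 1/4*(-1) = 3/4 + 1/4 = 1)
o(N) = sqrt(5 + N) (o(N) = sqrt(N + 5)*1 = sqrt(5 + N)*1 = sqrt(5 + N))
d*((34 - 1*34) + o(11)) = -20*((34 - 1*34) + sqrt(5 + 11)) = -20*((34 - 34) + sqrt(16)) = -20*(0 + 4) = -20*4 = -80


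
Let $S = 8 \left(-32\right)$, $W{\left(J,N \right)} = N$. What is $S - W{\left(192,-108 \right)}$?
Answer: $-148$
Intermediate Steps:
$S = -256$
$S - W{\left(192,-108 \right)} = -256 - -108 = -256 + 108 = -148$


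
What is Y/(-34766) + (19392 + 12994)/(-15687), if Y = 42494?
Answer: -896267527/272687121 ≈ -3.2868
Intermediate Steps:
Y/(-34766) + (19392 + 12994)/(-15687) = 42494/(-34766) + (19392 + 12994)/(-15687) = 42494*(-1/34766) + 32386*(-1/15687) = -21247/17383 - 32386/15687 = -896267527/272687121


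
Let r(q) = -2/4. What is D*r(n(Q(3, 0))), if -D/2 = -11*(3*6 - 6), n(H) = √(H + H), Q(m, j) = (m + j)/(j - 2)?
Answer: -132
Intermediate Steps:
Q(m, j) = (j + m)/(-2 + j)
n(H) = √2*√H (n(H) = √(2*H) = √2*√H)
r(q) = -½ (r(q) = -2*¼ = -½)
D = 264 (D = -(-22)*(3*6 - 6) = -(-22)*(18 - 6) = -(-22)*12 = -2*(-132) = 264)
D*r(n(Q(3, 0))) = 264*(-½) = -132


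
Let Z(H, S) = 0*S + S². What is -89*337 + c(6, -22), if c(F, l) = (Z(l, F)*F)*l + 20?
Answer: -34725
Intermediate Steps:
Z(H, S) = S² (Z(H, S) = 0 + S² = S²)
c(F, l) = 20 + l*F³ (c(F, l) = (F²*F)*l + 20 = F³*l + 20 = l*F³ + 20 = 20 + l*F³)
-89*337 + c(6, -22) = -89*337 + (20 - 22*6³) = -29993 + (20 - 22*216) = -29993 + (20 - 4752) = -29993 - 4732 = -34725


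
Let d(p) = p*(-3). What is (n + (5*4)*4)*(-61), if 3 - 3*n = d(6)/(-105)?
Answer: -172813/35 ≈ -4937.5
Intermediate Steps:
d(p) = -3*p
n = 33/35 (n = 1 - (-3*6)/(3*(-105)) = 1 - (-6)*(-1)/105 = 1 - 1/3*6/35 = 1 - 2/35 = 33/35 ≈ 0.94286)
(n + (5*4)*4)*(-61) = (33/35 + (5*4)*4)*(-61) = (33/35 + 20*4)*(-61) = (33/35 + 80)*(-61) = (2833/35)*(-61) = -172813/35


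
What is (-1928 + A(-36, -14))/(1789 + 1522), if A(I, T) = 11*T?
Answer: -2082/3311 ≈ -0.62881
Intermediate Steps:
(-1928 + A(-36, -14))/(1789 + 1522) = (-1928 + 11*(-14))/(1789 + 1522) = (-1928 - 154)/3311 = -2082*1/3311 = -2082/3311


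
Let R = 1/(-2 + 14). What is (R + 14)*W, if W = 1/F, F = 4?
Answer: 169/48 ≈ 3.5208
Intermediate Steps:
R = 1/12 ≈ 0.083333
W = ¼ (W = 1/4 = ¼ ≈ 0.25000)
(R + 14)*W = (1/12 + 14)*(¼) = (169/12)*(¼) = 169/48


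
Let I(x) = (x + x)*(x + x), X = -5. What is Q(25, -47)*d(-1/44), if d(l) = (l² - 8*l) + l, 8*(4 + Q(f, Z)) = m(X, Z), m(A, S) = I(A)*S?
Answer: -365547/3872 ≈ -94.408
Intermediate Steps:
I(x) = 4*x² (I(x) = (2*x)*(2*x) = 4*x²)
m(A, S) = 4*S*A² (m(A, S) = (4*A²)*S = 4*S*A²)
Q(f, Z) = -4 + 25*Z/2 (Q(f, Z) = -4 + (4*Z*(-5)²)/8 = -4 + (4*Z*25)/8 = -4 + (100*Z)/8 = -4 + 25*Z/2)
d(l) = l² - 7*l
Q(25, -47)*d(-1/44) = (-4 + (25/2)*(-47))*((-1/44)*(-7 - 1/44)) = (-4 - 1175/2)*((-1*1/44)*(-7 - 1*1/44)) = -(-1183)*(-7 - 1/44)/88 = -(-1183)*(-309)/(88*44) = -1183/2*309/1936 = -365547/3872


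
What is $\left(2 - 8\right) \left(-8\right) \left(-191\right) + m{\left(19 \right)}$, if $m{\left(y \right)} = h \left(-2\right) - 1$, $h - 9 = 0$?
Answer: $-9187$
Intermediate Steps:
$h = 9$ ($h = 9 + 0 = 9$)
$m{\left(y \right)} = -19$ ($m{\left(y \right)} = 9 \left(-2\right) - 1 = -18 - 1 = -19$)
$\left(2 - 8\right) \left(-8\right) \left(-191\right) + m{\left(19 \right)} = \left(2 - 8\right) \left(-8\right) \left(-191\right) - 19 = \left(-6\right) \left(-8\right) \left(-191\right) - 19 = 48 \left(-191\right) - 19 = -9168 - 19 = -9187$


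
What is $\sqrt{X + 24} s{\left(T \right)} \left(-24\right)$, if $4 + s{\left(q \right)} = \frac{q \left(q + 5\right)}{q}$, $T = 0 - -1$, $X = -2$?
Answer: $- 48 \sqrt{22} \approx -225.14$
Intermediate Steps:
$T = 1$ ($T = 0 + 1 = 1$)
$s{\left(q \right)} = 1 + q$ ($s{\left(q \right)} = -4 + \frac{q \left(q + 5\right)}{q} = -4 + \frac{q \left(5 + q\right)}{q} = -4 + \left(5 + q\right) = 1 + q$)
$\sqrt{X + 24} s{\left(T \right)} \left(-24\right) = \sqrt{-2 + 24} \left(1 + 1\right) \left(-24\right) = \sqrt{22} \cdot 2 \left(-24\right) = 2 \sqrt{22} \left(-24\right) = - 48 \sqrt{22}$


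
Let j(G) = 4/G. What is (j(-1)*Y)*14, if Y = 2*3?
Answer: -336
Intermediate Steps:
Y = 6
(j(-1)*Y)*14 = ((4/(-1))*6)*14 = ((4*(-1))*6)*14 = -4*6*14 = -24*14 = -336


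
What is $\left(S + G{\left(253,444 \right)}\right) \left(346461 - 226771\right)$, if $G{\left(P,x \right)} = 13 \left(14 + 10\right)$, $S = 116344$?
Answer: $13962556640$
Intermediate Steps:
$G{\left(P,x \right)} = 312$ ($G{\left(P,x \right)} = 13 \cdot 24 = 312$)
$\left(S + G{\left(253,444 \right)}\right) \left(346461 - 226771\right) = \left(116344 + 312\right) \left(346461 - 226771\right) = 116656 \cdot 119690 = 13962556640$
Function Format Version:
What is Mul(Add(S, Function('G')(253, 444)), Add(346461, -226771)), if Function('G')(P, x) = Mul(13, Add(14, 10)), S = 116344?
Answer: 13962556640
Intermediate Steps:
Function('G')(P, x) = 312 (Function('G')(P, x) = Mul(13, 24) = 312)
Mul(Add(S, Function('G')(253, 444)), Add(346461, -226771)) = Mul(Add(116344, 312), Add(346461, -226771)) = Mul(116656, 119690) = 13962556640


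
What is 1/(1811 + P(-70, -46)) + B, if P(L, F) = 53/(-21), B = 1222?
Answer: 46409137/37978 ≈ 1222.0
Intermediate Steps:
P(L, F) = -53/21 (P(L, F) = 53*(-1/21) = -53/21)
1/(1811 + P(-70, -46)) + B = 1/(1811 - 53/21) + 1222 = 1/(37978/21) + 1222 = 21/37978 + 1222 = 46409137/37978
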